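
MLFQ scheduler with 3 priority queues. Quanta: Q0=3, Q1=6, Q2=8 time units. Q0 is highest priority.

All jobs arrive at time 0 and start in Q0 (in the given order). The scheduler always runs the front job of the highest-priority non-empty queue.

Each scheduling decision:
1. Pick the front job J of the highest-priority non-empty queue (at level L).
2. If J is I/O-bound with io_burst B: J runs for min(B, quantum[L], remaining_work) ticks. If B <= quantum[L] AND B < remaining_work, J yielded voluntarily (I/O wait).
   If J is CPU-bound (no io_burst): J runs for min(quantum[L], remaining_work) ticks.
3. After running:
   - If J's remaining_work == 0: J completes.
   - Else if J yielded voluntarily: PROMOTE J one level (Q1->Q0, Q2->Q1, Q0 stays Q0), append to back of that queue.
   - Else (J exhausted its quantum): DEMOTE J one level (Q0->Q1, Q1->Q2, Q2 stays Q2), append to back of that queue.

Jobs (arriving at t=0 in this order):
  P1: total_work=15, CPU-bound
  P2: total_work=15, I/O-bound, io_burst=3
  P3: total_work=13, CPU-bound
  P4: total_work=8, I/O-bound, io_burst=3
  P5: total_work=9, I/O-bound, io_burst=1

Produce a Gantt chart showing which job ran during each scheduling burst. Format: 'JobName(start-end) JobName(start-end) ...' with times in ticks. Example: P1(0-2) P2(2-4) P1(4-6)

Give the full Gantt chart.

t=0-3: P1@Q0 runs 3, rem=12, quantum used, demote→Q1. Q0=[P2,P3,P4,P5] Q1=[P1] Q2=[]
t=3-6: P2@Q0 runs 3, rem=12, I/O yield, promote→Q0. Q0=[P3,P4,P5,P2] Q1=[P1] Q2=[]
t=6-9: P3@Q0 runs 3, rem=10, quantum used, demote→Q1. Q0=[P4,P5,P2] Q1=[P1,P3] Q2=[]
t=9-12: P4@Q0 runs 3, rem=5, I/O yield, promote→Q0. Q0=[P5,P2,P4] Q1=[P1,P3] Q2=[]
t=12-13: P5@Q0 runs 1, rem=8, I/O yield, promote→Q0. Q0=[P2,P4,P5] Q1=[P1,P3] Q2=[]
t=13-16: P2@Q0 runs 3, rem=9, I/O yield, promote→Q0. Q0=[P4,P5,P2] Q1=[P1,P3] Q2=[]
t=16-19: P4@Q0 runs 3, rem=2, I/O yield, promote→Q0. Q0=[P5,P2,P4] Q1=[P1,P3] Q2=[]
t=19-20: P5@Q0 runs 1, rem=7, I/O yield, promote→Q0. Q0=[P2,P4,P5] Q1=[P1,P3] Q2=[]
t=20-23: P2@Q0 runs 3, rem=6, I/O yield, promote→Q0. Q0=[P4,P5,P2] Q1=[P1,P3] Q2=[]
t=23-25: P4@Q0 runs 2, rem=0, completes. Q0=[P5,P2] Q1=[P1,P3] Q2=[]
t=25-26: P5@Q0 runs 1, rem=6, I/O yield, promote→Q0. Q0=[P2,P5] Q1=[P1,P3] Q2=[]
t=26-29: P2@Q0 runs 3, rem=3, I/O yield, promote→Q0. Q0=[P5,P2] Q1=[P1,P3] Q2=[]
t=29-30: P5@Q0 runs 1, rem=5, I/O yield, promote→Q0. Q0=[P2,P5] Q1=[P1,P3] Q2=[]
t=30-33: P2@Q0 runs 3, rem=0, completes. Q0=[P5] Q1=[P1,P3] Q2=[]
t=33-34: P5@Q0 runs 1, rem=4, I/O yield, promote→Q0. Q0=[P5] Q1=[P1,P3] Q2=[]
t=34-35: P5@Q0 runs 1, rem=3, I/O yield, promote→Q0. Q0=[P5] Q1=[P1,P3] Q2=[]
t=35-36: P5@Q0 runs 1, rem=2, I/O yield, promote→Q0. Q0=[P5] Q1=[P1,P3] Q2=[]
t=36-37: P5@Q0 runs 1, rem=1, I/O yield, promote→Q0. Q0=[P5] Q1=[P1,P3] Q2=[]
t=37-38: P5@Q0 runs 1, rem=0, completes. Q0=[] Q1=[P1,P3] Q2=[]
t=38-44: P1@Q1 runs 6, rem=6, quantum used, demote→Q2. Q0=[] Q1=[P3] Q2=[P1]
t=44-50: P3@Q1 runs 6, rem=4, quantum used, demote→Q2. Q0=[] Q1=[] Q2=[P1,P3]
t=50-56: P1@Q2 runs 6, rem=0, completes. Q0=[] Q1=[] Q2=[P3]
t=56-60: P3@Q2 runs 4, rem=0, completes. Q0=[] Q1=[] Q2=[]

Answer: P1(0-3) P2(3-6) P3(6-9) P4(9-12) P5(12-13) P2(13-16) P4(16-19) P5(19-20) P2(20-23) P4(23-25) P5(25-26) P2(26-29) P5(29-30) P2(30-33) P5(33-34) P5(34-35) P5(35-36) P5(36-37) P5(37-38) P1(38-44) P3(44-50) P1(50-56) P3(56-60)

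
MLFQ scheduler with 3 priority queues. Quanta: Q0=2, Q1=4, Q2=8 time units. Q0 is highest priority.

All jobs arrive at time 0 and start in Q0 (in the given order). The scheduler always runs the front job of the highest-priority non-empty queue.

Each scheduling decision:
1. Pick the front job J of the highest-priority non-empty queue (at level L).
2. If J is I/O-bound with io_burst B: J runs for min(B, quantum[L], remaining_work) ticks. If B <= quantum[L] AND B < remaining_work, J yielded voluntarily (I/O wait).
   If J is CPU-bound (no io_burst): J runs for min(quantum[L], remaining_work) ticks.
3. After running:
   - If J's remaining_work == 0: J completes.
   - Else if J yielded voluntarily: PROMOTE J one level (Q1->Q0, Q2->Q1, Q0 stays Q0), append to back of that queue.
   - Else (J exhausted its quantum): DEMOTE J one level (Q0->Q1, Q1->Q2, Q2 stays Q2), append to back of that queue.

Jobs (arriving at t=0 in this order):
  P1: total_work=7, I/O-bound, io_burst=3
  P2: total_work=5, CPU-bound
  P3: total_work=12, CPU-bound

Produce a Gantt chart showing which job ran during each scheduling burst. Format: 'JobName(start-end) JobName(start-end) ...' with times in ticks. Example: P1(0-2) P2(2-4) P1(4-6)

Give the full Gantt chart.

Answer: P1(0-2) P2(2-4) P3(4-6) P1(6-9) P1(9-11) P2(11-14) P3(14-18) P3(18-24)

Derivation:
t=0-2: P1@Q0 runs 2, rem=5, quantum used, demote→Q1. Q0=[P2,P3] Q1=[P1] Q2=[]
t=2-4: P2@Q0 runs 2, rem=3, quantum used, demote→Q1. Q0=[P3] Q1=[P1,P2] Q2=[]
t=4-6: P3@Q0 runs 2, rem=10, quantum used, demote→Q1. Q0=[] Q1=[P1,P2,P3] Q2=[]
t=6-9: P1@Q1 runs 3, rem=2, I/O yield, promote→Q0. Q0=[P1] Q1=[P2,P3] Q2=[]
t=9-11: P1@Q0 runs 2, rem=0, completes. Q0=[] Q1=[P2,P3] Q2=[]
t=11-14: P2@Q1 runs 3, rem=0, completes. Q0=[] Q1=[P3] Q2=[]
t=14-18: P3@Q1 runs 4, rem=6, quantum used, demote→Q2. Q0=[] Q1=[] Q2=[P3]
t=18-24: P3@Q2 runs 6, rem=0, completes. Q0=[] Q1=[] Q2=[]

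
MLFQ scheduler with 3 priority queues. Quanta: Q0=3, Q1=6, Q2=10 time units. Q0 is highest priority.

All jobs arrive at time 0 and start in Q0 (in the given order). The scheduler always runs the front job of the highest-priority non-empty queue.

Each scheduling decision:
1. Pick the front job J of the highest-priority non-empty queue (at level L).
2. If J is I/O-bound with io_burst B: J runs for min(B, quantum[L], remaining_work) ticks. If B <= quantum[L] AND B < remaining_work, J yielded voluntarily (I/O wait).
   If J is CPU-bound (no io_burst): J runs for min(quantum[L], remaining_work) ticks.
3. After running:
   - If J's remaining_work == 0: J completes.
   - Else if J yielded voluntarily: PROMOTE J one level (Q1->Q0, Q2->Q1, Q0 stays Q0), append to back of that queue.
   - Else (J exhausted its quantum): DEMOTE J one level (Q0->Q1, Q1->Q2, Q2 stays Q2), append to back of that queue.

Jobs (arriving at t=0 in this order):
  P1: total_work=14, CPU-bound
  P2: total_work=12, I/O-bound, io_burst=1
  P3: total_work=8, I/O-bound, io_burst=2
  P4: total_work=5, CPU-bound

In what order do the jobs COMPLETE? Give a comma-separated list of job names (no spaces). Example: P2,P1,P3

t=0-3: P1@Q0 runs 3, rem=11, quantum used, demote→Q1. Q0=[P2,P3,P4] Q1=[P1] Q2=[]
t=3-4: P2@Q0 runs 1, rem=11, I/O yield, promote→Q0. Q0=[P3,P4,P2] Q1=[P1] Q2=[]
t=4-6: P3@Q0 runs 2, rem=6, I/O yield, promote→Q0. Q0=[P4,P2,P3] Q1=[P1] Q2=[]
t=6-9: P4@Q0 runs 3, rem=2, quantum used, demote→Q1. Q0=[P2,P3] Q1=[P1,P4] Q2=[]
t=9-10: P2@Q0 runs 1, rem=10, I/O yield, promote→Q0. Q0=[P3,P2] Q1=[P1,P4] Q2=[]
t=10-12: P3@Q0 runs 2, rem=4, I/O yield, promote→Q0. Q0=[P2,P3] Q1=[P1,P4] Q2=[]
t=12-13: P2@Q0 runs 1, rem=9, I/O yield, promote→Q0. Q0=[P3,P2] Q1=[P1,P4] Q2=[]
t=13-15: P3@Q0 runs 2, rem=2, I/O yield, promote→Q0. Q0=[P2,P3] Q1=[P1,P4] Q2=[]
t=15-16: P2@Q0 runs 1, rem=8, I/O yield, promote→Q0. Q0=[P3,P2] Q1=[P1,P4] Q2=[]
t=16-18: P3@Q0 runs 2, rem=0, completes. Q0=[P2] Q1=[P1,P4] Q2=[]
t=18-19: P2@Q0 runs 1, rem=7, I/O yield, promote→Q0. Q0=[P2] Q1=[P1,P4] Q2=[]
t=19-20: P2@Q0 runs 1, rem=6, I/O yield, promote→Q0. Q0=[P2] Q1=[P1,P4] Q2=[]
t=20-21: P2@Q0 runs 1, rem=5, I/O yield, promote→Q0. Q0=[P2] Q1=[P1,P4] Q2=[]
t=21-22: P2@Q0 runs 1, rem=4, I/O yield, promote→Q0. Q0=[P2] Q1=[P1,P4] Q2=[]
t=22-23: P2@Q0 runs 1, rem=3, I/O yield, promote→Q0. Q0=[P2] Q1=[P1,P4] Q2=[]
t=23-24: P2@Q0 runs 1, rem=2, I/O yield, promote→Q0. Q0=[P2] Q1=[P1,P4] Q2=[]
t=24-25: P2@Q0 runs 1, rem=1, I/O yield, promote→Q0. Q0=[P2] Q1=[P1,P4] Q2=[]
t=25-26: P2@Q0 runs 1, rem=0, completes. Q0=[] Q1=[P1,P4] Q2=[]
t=26-32: P1@Q1 runs 6, rem=5, quantum used, demote→Q2. Q0=[] Q1=[P4] Q2=[P1]
t=32-34: P4@Q1 runs 2, rem=0, completes. Q0=[] Q1=[] Q2=[P1]
t=34-39: P1@Q2 runs 5, rem=0, completes. Q0=[] Q1=[] Q2=[]

Answer: P3,P2,P4,P1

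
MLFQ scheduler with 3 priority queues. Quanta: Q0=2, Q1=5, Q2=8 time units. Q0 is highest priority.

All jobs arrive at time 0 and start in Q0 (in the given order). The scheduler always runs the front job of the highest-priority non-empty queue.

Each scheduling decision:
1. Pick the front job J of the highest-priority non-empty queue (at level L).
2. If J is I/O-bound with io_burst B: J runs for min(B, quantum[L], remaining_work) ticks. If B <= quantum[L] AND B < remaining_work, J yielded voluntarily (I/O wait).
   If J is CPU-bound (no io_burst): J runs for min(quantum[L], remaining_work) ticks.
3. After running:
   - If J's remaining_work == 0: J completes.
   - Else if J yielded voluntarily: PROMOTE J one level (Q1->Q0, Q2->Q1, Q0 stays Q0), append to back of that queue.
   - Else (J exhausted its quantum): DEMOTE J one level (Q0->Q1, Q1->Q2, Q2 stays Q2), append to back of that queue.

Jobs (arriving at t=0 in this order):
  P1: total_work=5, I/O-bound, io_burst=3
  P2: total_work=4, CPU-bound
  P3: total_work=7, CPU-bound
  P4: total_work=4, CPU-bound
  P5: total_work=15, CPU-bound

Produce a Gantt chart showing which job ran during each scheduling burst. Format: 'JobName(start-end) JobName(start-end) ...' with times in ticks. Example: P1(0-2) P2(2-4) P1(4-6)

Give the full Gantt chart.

t=0-2: P1@Q0 runs 2, rem=3, quantum used, demote→Q1. Q0=[P2,P3,P4,P5] Q1=[P1] Q2=[]
t=2-4: P2@Q0 runs 2, rem=2, quantum used, demote→Q1. Q0=[P3,P4,P5] Q1=[P1,P2] Q2=[]
t=4-6: P3@Q0 runs 2, rem=5, quantum used, demote→Q1. Q0=[P4,P5] Q1=[P1,P2,P3] Q2=[]
t=6-8: P4@Q0 runs 2, rem=2, quantum used, demote→Q1. Q0=[P5] Q1=[P1,P2,P3,P4] Q2=[]
t=8-10: P5@Q0 runs 2, rem=13, quantum used, demote→Q1. Q0=[] Q1=[P1,P2,P3,P4,P5] Q2=[]
t=10-13: P1@Q1 runs 3, rem=0, completes. Q0=[] Q1=[P2,P3,P4,P5] Q2=[]
t=13-15: P2@Q1 runs 2, rem=0, completes. Q0=[] Q1=[P3,P4,P5] Q2=[]
t=15-20: P3@Q1 runs 5, rem=0, completes. Q0=[] Q1=[P4,P5] Q2=[]
t=20-22: P4@Q1 runs 2, rem=0, completes. Q0=[] Q1=[P5] Q2=[]
t=22-27: P5@Q1 runs 5, rem=8, quantum used, demote→Q2. Q0=[] Q1=[] Q2=[P5]
t=27-35: P5@Q2 runs 8, rem=0, completes. Q0=[] Q1=[] Q2=[]

Answer: P1(0-2) P2(2-4) P3(4-6) P4(6-8) P5(8-10) P1(10-13) P2(13-15) P3(15-20) P4(20-22) P5(22-27) P5(27-35)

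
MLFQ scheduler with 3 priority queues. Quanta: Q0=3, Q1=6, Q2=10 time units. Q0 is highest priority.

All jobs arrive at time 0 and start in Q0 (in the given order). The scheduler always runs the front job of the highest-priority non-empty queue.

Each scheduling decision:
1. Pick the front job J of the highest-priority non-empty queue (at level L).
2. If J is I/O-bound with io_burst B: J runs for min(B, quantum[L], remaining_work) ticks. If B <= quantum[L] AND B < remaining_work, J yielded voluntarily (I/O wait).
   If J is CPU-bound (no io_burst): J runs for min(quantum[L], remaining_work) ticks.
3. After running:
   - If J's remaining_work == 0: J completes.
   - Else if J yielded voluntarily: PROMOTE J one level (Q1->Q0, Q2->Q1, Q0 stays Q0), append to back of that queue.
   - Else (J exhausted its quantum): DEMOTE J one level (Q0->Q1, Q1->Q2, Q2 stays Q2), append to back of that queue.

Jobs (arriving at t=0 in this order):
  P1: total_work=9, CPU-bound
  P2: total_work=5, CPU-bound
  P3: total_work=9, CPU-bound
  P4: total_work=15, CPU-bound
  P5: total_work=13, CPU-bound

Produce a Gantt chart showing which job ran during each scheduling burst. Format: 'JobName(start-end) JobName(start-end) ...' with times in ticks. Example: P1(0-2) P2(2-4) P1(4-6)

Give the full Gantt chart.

Answer: P1(0-3) P2(3-6) P3(6-9) P4(9-12) P5(12-15) P1(15-21) P2(21-23) P3(23-29) P4(29-35) P5(35-41) P4(41-47) P5(47-51)

Derivation:
t=0-3: P1@Q0 runs 3, rem=6, quantum used, demote→Q1. Q0=[P2,P3,P4,P5] Q1=[P1] Q2=[]
t=3-6: P2@Q0 runs 3, rem=2, quantum used, demote→Q1. Q0=[P3,P4,P5] Q1=[P1,P2] Q2=[]
t=6-9: P3@Q0 runs 3, rem=6, quantum used, demote→Q1. Q0=[P4,P5] Q1=[P1,P2,P3] Q2=[]
t=9-12: P4@Q0 runs 3, rem=12, quantum used, demote→Q1. Q0=[P5] Q1=[P1,P2,P3,P4] Q2=[]
t=12-15: P5@Q0 runs 3, rem=10, quantum used, demote→Q1. Q0=[] Q1=[P1,P2,P3,P4,P5] Q2=[]
t=15-21: P1@Q1 runs 6, rem=0, completes. Q0=[] Q1=[P2,P3,P4,P5] Q2=[]
t=21-23: P2@Q1 runs 2, rem=0, completes. Q0=[] Q1=[P3,P4,P5] Q2=[]
t=23-29: P3@Q1 runs 6, rem=0, completes. Q0=[] Q1=[P4,P5] Q2=[]
t=29-35: P4@Q1 runs 6, rem=6, quantum used, demote→Q2. Q0=[] Q1=[P5] Q2=[P4]
t=35-41: P5@Q1 runs 6, rem=4, quantum used, demote→Q2. Q0=[] Q1=[] Q2=[P4,P5]
t=41-47: P4@Q2 runs 6, rem=0, completes. Q0=[] Q1=[] Q2=[P5]
t=47-51: P5@Q2 runs 4, rem=0, completes. Q0=[] Q1=[] Q2=[]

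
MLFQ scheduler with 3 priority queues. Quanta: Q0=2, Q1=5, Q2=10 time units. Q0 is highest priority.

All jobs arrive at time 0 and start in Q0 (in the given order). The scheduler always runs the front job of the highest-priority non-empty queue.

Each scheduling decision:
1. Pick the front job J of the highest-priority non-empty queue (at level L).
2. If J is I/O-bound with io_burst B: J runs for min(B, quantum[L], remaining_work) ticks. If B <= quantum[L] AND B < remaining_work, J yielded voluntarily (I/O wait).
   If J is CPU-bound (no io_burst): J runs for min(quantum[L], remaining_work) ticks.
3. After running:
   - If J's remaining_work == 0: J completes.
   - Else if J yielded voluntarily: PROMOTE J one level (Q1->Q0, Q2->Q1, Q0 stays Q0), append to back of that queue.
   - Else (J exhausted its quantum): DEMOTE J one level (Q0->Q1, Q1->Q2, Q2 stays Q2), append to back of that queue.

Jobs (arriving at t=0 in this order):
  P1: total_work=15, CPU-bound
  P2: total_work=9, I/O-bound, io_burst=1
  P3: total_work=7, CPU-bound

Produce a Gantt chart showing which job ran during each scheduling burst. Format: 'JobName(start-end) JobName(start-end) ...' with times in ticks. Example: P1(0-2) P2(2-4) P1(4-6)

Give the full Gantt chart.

t=0-2: P1@Q0 runs 2, rem=13, quantum used, demote→Q1. Q0=[P2,P3] Q1=[P1] Q2=[]
t=2-3: P2@Q0 runs 1, rem=8, I/O yield, promote→Q0. Q0=[P3,P2] Q1=[P1] Q2=[]
t=3-5: P3@Q0 runs 2, rem=5, quantum used, demote→Q1. Q0=[P2] Q1=[P1,P3] Q2=[]
t=5-6: P2@Q0 runs 1, rem=7, I/O yield, promote→Q0. Q0=[P2] Q1=[P1,P3] Q2=[]
t=6-7: P2@Q0 runs 1, rem=6, I/O yield, promote→Q0. Q0=[P2] Q1=[P1,P3] Q2=[]
t=7-8: P2@Q0 runs 1, rem=5, I/O yield, promote→Q0. Q0=[P2] Q1=[P1,P3] Q2=[]
t=8-9: P2@Q0 runs 1, rem=4, I/O yield, promote→Q0. Q0=[P2] Q1=[P1,P3] Q2=[]
t=9-10: P2@Q0 runs 1, rem=3, I/O yield, promote→Q0. Q0=[P2] Q1=[P1,P3] Q2=[]
t=10-11: P2@Q0 runs 1, rem=2, I/O yield, promote→Q0. Q0=[P2] Q1=[P1,P3] Q2=[]
t=11-12: P2@Q0 runs 1, rem=1, I/O yield, promote→Q0. Q0=[P2] Q1=[P1,P3] Q2=[]
t=12-13: P2@Q0 runs 1, rem=0, completes. Q0=[] Q1=[P1,P3] Q2=[]
t=13-18: P1@Q1 runs 5, rem=8, quantum used, demote→Q2. Q0=[] Q1=[P3] Q2=[P1]
t=18-23: P3@Q1 runs 5, rem=0, completes. Q0=[] Q1=[] Q2=[P1]
t=23-31: P1@Q2 runs 8, rem=0, completes. Q0=[] Q1=[] Q2=[]

Answer: P1(0-2) P2(2-3) P3(3-5) P2(5-6) P2(6-7) P2(7-8) P2(8-9) P2(9-10) P2(10-11) P2(11-12) P2(12-13) P1(13-18) P3(18-23) P1(23-31)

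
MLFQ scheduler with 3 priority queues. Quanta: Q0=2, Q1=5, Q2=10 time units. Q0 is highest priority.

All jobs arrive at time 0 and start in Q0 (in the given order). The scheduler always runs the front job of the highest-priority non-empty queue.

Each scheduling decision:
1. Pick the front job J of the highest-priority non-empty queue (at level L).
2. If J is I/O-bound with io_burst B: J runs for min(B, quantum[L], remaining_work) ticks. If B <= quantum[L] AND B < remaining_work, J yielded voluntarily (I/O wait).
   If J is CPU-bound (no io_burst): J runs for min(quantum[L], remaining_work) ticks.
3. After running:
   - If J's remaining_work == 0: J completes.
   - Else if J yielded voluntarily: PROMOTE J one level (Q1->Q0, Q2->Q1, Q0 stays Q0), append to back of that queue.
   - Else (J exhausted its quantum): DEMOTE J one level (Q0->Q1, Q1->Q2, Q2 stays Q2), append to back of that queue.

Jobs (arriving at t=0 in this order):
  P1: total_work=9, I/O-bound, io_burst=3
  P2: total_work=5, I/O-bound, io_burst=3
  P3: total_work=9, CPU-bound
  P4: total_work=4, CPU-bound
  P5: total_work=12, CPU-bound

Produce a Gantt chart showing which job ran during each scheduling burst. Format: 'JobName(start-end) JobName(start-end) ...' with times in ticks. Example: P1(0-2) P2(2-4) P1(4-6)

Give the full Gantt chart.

t=0-2: P1@Q0 runs 2, rem=7, quantum used, demote→Q1. Q0=[P2,P3,P4,P5] Q1=[P1] Q2=[]
t=2-4: P2@Q0 runs 2, rem=3, quantum used, demote→Q1. Q0=[P3,P4,P5] Q1=[P1,P2] Q2=[]
t=4-6: P3@Q0 runs 2, rem=7, quantum used, demote→Q1. Q0=[P4,P5] Q1=[P1,P2,P3] Q2=[]
t=6-8: P4@Q0 runs 2, rem=2, quantum used, demote→Q1. Q0=[P5] Q1=[P1,P2,P3,P4] Q2=[]
t=8-10: P5@Q0 runs 2, rem=10, quantum used, demote→Q1. Q0=[] Q1=[P1,P2,P3,P4,P5] Q2=[]
t=10-13: P1@Q1 runs 3, rem=4, I/O yield, promote→Q0. Q0=[P1] Q1=[P2,P3,P4,P5] Q2=[]
t=13-15: P1@Q0 runs 2, rem=2, quantum used, demote→Q1. Q0=[] Q1=[P2,P3,P4,P5,P1] Q2=[]
t=15-18: P2@Q1 runs 3, rem=0, completes. Q0=[] Q1=[P3,P4,P5,P1] Q2=[]
t=18-23: P3@Q1 runs 5, rem=2, quantum used, demote→Q2. Q0=[] Q1=[P4,P5,P1] Q2=[P3]
t=23-25: P4@Q1 runs 2, rem=0, completes. Q0=[] Q1=[P5,P1] Q2=[P3]
t=25-30: P5@Q1 runs 5, rem=5, quantum used, demote→Q2. Q0=[] Q1=[P1] Q2=[P3,P5]
t=30-32: P1@Q1 runs 2, rem=0, completes. Q0=[] Q1=[] Q2=[P3,P5]
t=32-34: P3@Q2 runs 2, rem=0, completes. Q0=[] Q1=[] Q2=[P5]
t=34-39: P5@Q2 runs 5, rem=0, completes. Q0=[] Q1=[] Q2=[]

Answer: P1(0-2) P2(2-4) P3(4-6) P4(6-8) P5(8-10) P1(10-13) P1(13-15) P2(15-18) P3(18-23) P4(23-25) P5(25-30) P1(30-32) P3(32-34) P5(34-39)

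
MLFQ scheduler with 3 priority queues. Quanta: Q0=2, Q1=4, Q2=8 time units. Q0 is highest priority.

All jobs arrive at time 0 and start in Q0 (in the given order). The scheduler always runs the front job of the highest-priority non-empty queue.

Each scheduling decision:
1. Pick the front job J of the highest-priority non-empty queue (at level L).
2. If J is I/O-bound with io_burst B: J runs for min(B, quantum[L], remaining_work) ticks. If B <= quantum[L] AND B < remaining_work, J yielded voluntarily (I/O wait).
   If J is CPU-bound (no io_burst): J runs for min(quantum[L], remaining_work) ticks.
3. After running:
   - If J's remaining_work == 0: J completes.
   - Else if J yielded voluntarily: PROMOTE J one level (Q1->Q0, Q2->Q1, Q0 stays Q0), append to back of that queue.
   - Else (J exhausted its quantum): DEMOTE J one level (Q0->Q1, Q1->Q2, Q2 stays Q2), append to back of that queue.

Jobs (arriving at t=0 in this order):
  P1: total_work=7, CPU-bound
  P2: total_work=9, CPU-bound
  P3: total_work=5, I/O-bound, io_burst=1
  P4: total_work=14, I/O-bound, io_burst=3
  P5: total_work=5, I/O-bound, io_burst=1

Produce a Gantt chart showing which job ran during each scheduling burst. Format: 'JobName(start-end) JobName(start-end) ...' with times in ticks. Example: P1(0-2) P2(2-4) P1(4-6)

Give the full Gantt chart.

t=0-2: P1@Q0 runs 2, rem=5, quantum used, demote→Q1. Q0=[P2,P3,P4,P5] Q1=[P1] Q2=[]
t=2-4: P2@Q0 runs 2, rem=7, quantum used, demote→Q1. Q0=[P3,P4,P5] Q1=[P1,P2] Q2=[]
t=4-5: P3@Q0 runs 1, rem=4, I/O yield, promote→Q0. Q0=[P4,P5,P3] Q1=[P1,P2] Q2=[]
t=5-7: P4@Q0 runs 2, rem=12, quantum used, demote→Q1. Q0=[P5,P3] Q1=[P1,P2,P4] Q2=[]
t=7-8: P5@Q0 runs 1, rem=4, I/O yield, promote→Q0. Q0=[P3,P5] Q1=[P1,P2,P4] Q2=[]
t=8-9: P3@Q0 runs 1, rem=3, I/O yield, promote→Q0. Q0=[P5,P3] Q1=[P1,P2,P4] Q2=[]
t=9-10: P5@Q0 runs 1, rem=3, I/O yield, promote→Q0. Q0=[P3,P5] Q1=[P1,P2,P4] Q2=[]
t=10-11: P3@Q0 runs 1, rem=2, I/O yield, promote→Q0. Q0=[P5,P3] Q1=[P1,P2,P4] Q2=[]
t=11-12: P5@Q0 runs 1, rem=2, I/O yield, promote→Q0. Q0=[P3,P5] Q1=[P1,P2,P4] Q2=[]
t=12-13: P3@Q0 runs 1, rem=1, I/O yield, promote→Q0. Q0=[P5,P3] Q1=[P1,P2,P4] Q2=[]
t=13-14: P5@Q0 runs 1, rem=1, I/O yield, promote→Q0. Q0=[P3,P5] Q1=[P1,P2,P4] Q2=[]
t=14-15: P3@Q0 runs 1, rem=0, completes. Q0=[P5] Q1=[P1,P2,P4] Q2=[]
t=15-16: P5@Q0 runs 1, rem=0, completes. Q0=[] Q1=[P1,P2,P4] Q2=[]
t=16-20: P1@Q1 runs 4, rem=1, quantum used, demote→Q2. Q0=[] Q1=[P2,P4] Q2=[P1]
t=20-24: P2@Q1 runs 4, rem=3, quantum used, demote→Q2. Q0=[] Q1=[P4] Q2=[P1,P2]
t=24-27: P4@Q1 runs 3, rem=9, I/O yield, promote→Q0. Q0=[P4] Q1=[] Q2=[P1,P2]
t=27-29: P4@Q0 runs 2, rem=7, quantum used, demote→Q1. Q0=[] Q1=[P4] Q2=[P1,P2]
t=29-32: P4@Q1 runs 3, rem=4, I/O yield, promote→Q0. Q0=[P4] Q1=[] Q2=[P1,P2]
t=32-34: P4@Q0 runs 2, rem=2, quantum used, demote→Q1. Q0=[] Q1=[P4] Q2=[P1,P2]
t=34-36: P4@Q1 runs 2, rem=0, completes. Q0=[] Q1=[] Q2=[P1,P2]
t=36-37: P1@Q2 runs 1, rem=0, completes. Q0=[] Q1=[] Q2=[P2]
t=37-40: P2@Q2 runs 3, rem=0, completes. Q0=[] Q1=[] Q2=[]

Answer: P1(0-2) P2(2-4) P3(4-5) P4(5-7) P5(7-8) P3(8-9) P5(9-10) P3(10-11) P5(11-12) P3(12-13) P5(13-14) P3(14-15) P5(15-16) P1(16-20) P2(20-24) P4(24-27) P4(27-29) P4(29-32) P4(32-34) P4(34-36) P1(36-37) P2(37-40)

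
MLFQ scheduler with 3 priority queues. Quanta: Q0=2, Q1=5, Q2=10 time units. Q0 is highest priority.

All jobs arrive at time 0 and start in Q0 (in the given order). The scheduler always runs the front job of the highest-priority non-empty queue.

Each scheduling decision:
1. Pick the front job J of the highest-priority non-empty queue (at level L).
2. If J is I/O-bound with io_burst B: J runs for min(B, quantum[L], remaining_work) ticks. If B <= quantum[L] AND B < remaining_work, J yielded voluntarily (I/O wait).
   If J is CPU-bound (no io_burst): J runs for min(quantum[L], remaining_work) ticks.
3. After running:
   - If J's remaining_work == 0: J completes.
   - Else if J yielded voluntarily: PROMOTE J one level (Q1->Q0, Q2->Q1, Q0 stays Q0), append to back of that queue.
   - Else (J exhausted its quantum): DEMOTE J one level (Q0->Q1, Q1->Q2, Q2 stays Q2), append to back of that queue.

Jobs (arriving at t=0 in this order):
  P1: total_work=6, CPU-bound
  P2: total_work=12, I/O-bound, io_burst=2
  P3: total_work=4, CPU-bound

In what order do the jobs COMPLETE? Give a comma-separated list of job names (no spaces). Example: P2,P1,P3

Answer: P2,P1,P3

Derivation:
t=0-2: P1@Q0 runs 2, rem=4, quantum used, demote→Q1. Q0=[P2,P3] Q1=[P1] Q2=[]
t=2-4: P2@Q0 runs 2, rem=10, I/O yield, promote→Q0. Q0=[P3,P2] Q1=[P1] Q2=[]
t=4-6: P3@Q0 runs 2, rem=2, quantum used, demote→Q1. Q0=[P2] Q1=[P1,P3] Q2=[]
t=6-8: P2@Q0 runs 2, rem=8, I/O yield, promote→Q0. Q0=[P2] Q1=[P1,P3] Q2=[]
t=8-10: P2@Q0 runs 2, rem=6, I/O yield, promote→Q0. Q0=[P2] Q1=[P1,P3] Q2=[]
t=10-12: P2@Q0 runs 2, rem=4, I/O yield, promote→Q0. Q0=[P2] Q1=[P1,P3] Q2=[]
t=12-14: P2@Q0 runs 2, rem=2, I/O yield, promote→Q0. Q0=[P2] Q1=[P1,P3] Q2=[]
t=14-16: P2@Q0 runs 2, rem=0, completes. Q0=[] Q1=[P1,P3] Q2=[]
t=16-20: P1@Q1 runs 4, rem=0, completes. Q0=[] Q1=[P3] Q2=[]
t=20-22: P3@Q1 runs 2, rem=0, completes. Q0=[] Q1=[] Q2=[]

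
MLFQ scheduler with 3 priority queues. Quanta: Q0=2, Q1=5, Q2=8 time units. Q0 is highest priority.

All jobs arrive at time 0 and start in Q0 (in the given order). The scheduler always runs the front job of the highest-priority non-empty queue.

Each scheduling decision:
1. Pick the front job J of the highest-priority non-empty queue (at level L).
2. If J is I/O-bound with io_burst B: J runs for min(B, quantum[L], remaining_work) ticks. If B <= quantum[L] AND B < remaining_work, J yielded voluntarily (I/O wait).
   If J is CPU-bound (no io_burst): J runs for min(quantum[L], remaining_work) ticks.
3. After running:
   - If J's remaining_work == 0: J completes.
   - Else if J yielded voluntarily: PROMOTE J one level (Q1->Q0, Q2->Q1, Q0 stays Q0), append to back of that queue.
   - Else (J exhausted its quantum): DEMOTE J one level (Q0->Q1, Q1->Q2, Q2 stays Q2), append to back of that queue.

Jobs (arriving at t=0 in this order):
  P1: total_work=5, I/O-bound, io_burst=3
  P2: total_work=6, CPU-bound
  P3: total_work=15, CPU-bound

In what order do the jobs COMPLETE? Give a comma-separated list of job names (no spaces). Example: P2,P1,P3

Answer: P1,P2,P3

Derivation:
t=0-2: P1@Q0 runs 2, rem=3, quantum used, demote→Q1. Q0=[P2,P3] Q1=[P1] Q2=[]
t=2-4: P2@Q0 runs 2, rem=4, quantum used, demote→Q1. Q0=[P3] Q1=[P1,P2] Q2=[]
t=4-6: P3@Q0 runs 2, rem=13, quantum used, demote→Q1. Q0=[] Q1=[P1,P2,P3] Q2=[]
t=6-9: P1@Q1 runs 3, rem=0, completes. Q0=[] Q1=[P2,P3] Q2=[]
t=9-13: P2@Q1 runs 4, rem=0, completes. Q0=[] Q1=[P3] Q2=[]
t=13-18: P3@Q1 runs 5, rem=8, quantum used, demote→Q2. Q0=[] Q1=[] Q2=[P3]
t=18-26: P3@Q2 runs 8, rem=0, completes. Q0=[] Q1=[] Q2=[]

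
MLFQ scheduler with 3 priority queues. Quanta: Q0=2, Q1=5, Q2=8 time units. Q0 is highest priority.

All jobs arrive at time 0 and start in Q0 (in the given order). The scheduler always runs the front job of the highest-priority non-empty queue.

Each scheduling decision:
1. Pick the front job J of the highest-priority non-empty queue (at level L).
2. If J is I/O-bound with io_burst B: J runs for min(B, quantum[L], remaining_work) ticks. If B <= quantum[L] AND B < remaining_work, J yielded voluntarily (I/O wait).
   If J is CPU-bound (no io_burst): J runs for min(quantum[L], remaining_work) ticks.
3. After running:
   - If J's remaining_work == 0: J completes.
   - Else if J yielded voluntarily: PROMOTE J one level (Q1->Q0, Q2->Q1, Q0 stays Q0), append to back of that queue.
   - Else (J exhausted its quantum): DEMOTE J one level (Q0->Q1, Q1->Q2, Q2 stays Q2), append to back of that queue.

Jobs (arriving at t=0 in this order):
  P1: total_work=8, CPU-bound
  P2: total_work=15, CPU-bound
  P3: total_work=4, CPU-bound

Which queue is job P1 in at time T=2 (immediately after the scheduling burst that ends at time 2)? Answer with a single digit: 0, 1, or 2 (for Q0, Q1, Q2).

t=0-2: P1@Q0 runs 2, rem=6, quantum used, demote→Q1. Q0=[P2,P3] Q1=[P1] Q2=[]
t=2-4: P2@Q0 runs 2, rem=13, quantum used, demote→Q1. Q0=[P3] Q1=[P1,P2] Q2=[]
t=4-6: P3@Q0 runs 2, rem=2, quantum used, demote→Q1. Q0=[] Q1=[P1,P2,P3] Q2=[]
t=6-11: P1@Q1 runs 5, rem=1, quantum used, demote→Q2. Q0=[] Q1=[P2,P3] Q2=[P1]
t=11-16: P2@Q1 runs 5, rem=8, quantum used, demote→Q2. Q0=[] Q1=[P3] Q2=[P1,P2]
t=16-18: P3@Q1 runs 2, rem=0, completes. Q0=[] Q1=[] Q2=[P1,P2]
t=18-19: P1@Q2 runs 1, rem=0, completes. Q0=[] Q1=[] Q2=[P2]
t=19-27: P2@Q2 runs 8, rem=0, completes. Q0=[] Q1=[] Q2=[]

Answer: 1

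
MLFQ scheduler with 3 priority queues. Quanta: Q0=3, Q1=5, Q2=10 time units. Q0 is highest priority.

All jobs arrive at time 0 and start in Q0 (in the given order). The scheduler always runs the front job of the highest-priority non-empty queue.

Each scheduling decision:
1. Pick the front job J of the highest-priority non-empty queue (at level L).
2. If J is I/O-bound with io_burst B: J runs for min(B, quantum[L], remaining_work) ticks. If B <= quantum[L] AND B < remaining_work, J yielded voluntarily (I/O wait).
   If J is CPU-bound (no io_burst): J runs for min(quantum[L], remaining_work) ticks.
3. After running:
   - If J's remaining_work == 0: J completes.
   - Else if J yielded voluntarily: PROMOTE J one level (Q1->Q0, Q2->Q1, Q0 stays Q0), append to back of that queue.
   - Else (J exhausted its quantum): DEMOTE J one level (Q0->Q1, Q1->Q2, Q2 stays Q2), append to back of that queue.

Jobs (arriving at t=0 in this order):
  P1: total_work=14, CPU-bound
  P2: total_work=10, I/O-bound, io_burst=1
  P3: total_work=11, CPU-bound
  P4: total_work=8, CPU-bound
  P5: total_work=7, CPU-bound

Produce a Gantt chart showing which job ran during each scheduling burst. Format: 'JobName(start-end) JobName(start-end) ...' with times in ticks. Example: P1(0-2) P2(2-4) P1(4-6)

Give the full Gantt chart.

Answer: P1(0-3) P2(3-4) P3(4-7) P4(7-10) P5(10-13) P2(13-14) P2(14-15) P2(15-16) P2(16-17) P2(17-18) P2(18-19) P2(19-20) P2(20-21) P2(21-22) P1(22-27) P3(27-32) P4(32-37) P5(37-41) P1(41-47) P3(47-50)

Derivation:
t=0-3: P1@Q0 runs 3, rem=11, quantum used, demote→Q1. Q0=[P2,P3,P4,P5] Q1=[P1] Q2=[]
t=3-4: P2@Q0 runs 1, rem=9, I/O yield, promote→Q0. Q0=[P3,P4,P5,P2] Q1=[P1] Q2=[]
t=4-7: P3@Q0 runs 3, rem=8, quantum used, demote→Q1. Q0=[P4,P5,P2] Q1=[P1,P3] Q2=[]
t=7-10: P4@Q0 runs 3, rem=5, quantum used, demote→Q1. Q0=[P5,P2] Q1=[P1,P3,P4] Q2=[]
t=10-13: P5@Q0 runs 3, rem=4, quantum used, demote→Q1. Q0=[P2] Q1=[P1,P3,P4,P5] Q2=[]
t=13-14: P2@Q0 runs 1, rem=8, I/O yield, promote→Q0. Q0=[P2] Q1=[P1,P3,P4,P5] Q2=[]
t=14-15: P2@Q0 runs 1, rem=7, I/O yield, promote→Q0. Q0=[P2] Q1=[P1,P3,P4,P5] Q2=[]
t=15-16: P2@Q0 runs 1, rem=6, I/O yield, promote→Q0. Q0=[P2] Q1=[P1,P3,P4,P5] Q2=[]
t=16-17: P2@Q0 runs 1, rem=5, I/O yield, promote→Q0. Q0=[P2] Q1=[P1,P3,P4,P5] Q2=[]
t=17-18: P2@Q0 runs 1, rem=4, I/O yield, promote→Q0. Q0=[P2] Q1=[P1,P3,P4,P5] Q2=[]
t=18-19: P2@Q0 runs 1, rem=3, I/O yield, promote→Q0. Q0=[P2] Q1=[P1,P3,P4,P5] Q2=[]
t=19-20: P2@Q0 runs 1, rem=2, I/O yield, promote→Q0. Q0=[P2] Q1=[P1,P3,P4,P5] Q2=[]
t=20-21: P2@Q0 runs 1, rem=1, I/O yield, promote→Q0. Q0=[P2] Q1=[P1,P3,P4,P5] Q2=[]
t=21-22: P2@Q0 runs 1, rem=0, completes. Q0=[] Q1=[P1,P3,P4,P5] Q2=[]
t=22-27: P1@Q1 runs 5, rem=6, quantum used, demote→Q2. Q0=[] Q1=[P3,P4,P5] Q2=[P1]
t=27-32: P3@Q1 runs 5, rem=3, quantum used, demote→Q2. Q0=[] Q1=[P4,P5] Q2=[P1,P3]
t=32-37: P4@Q1 runs 5, rem=0, completes. Q0=[] Q1=[P5] Q2=[P1,P3]
t=37-41: P5@Q1 runs 4, rem=0, completes. Q0=[] Q1=[] Q2=[P1,P3]
t=41-47: P1@Q2 runs 6, rem=0, completes. Q0=[] Q1=[] Q2=[P3]
t=47-50: P3@Q2 runs 3, rem=0, completes. Q0=[] Q1=[] Q2=[]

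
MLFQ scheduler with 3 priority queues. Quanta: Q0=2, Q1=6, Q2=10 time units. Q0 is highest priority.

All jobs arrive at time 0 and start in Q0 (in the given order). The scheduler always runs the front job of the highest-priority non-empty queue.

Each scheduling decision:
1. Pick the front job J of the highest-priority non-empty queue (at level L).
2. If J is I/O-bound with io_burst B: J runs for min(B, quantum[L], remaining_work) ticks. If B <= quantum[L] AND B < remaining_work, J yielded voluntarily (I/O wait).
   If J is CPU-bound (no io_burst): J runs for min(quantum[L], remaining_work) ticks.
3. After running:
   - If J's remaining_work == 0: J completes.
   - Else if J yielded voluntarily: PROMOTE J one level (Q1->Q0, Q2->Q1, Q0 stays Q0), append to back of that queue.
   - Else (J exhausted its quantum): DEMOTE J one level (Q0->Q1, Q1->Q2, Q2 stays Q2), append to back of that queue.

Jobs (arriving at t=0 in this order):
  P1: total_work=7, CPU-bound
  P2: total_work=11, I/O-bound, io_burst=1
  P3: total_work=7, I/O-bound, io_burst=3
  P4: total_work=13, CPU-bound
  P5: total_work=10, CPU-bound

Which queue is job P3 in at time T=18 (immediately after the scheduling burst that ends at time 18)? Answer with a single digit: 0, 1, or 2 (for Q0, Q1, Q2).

t=0-2: P1@Q0 runs 2, rem=5, quantum used, demote→Q1. Q0=[P2,P3,P4,P5] Q1=[P1] Q2=[]
t=2-3: P2@Q0 runs 1, rem=10, I/O yield, promote→Q0. Q0=[P3,P4,P5,P2] Q1=[P1] Q2=[]
t=3-5: P3@Q0 runs 2, rem=5, quantum used, demote→Q1. Q0=[P4,P5,P2] Q1=[P1,P3] Q2=[]
t=5-7: P4@Q0 runs 2, rem=11, quantum used, demote→Q1. Q0=[P5,P2] Q1=[P1,P3,P4] Q2=[]
t=7-9: P5@Q0 runs 2, rem=8, quantum used, demote→Q1. Q0=[P2] Q1=[P1,P3,P4,P5] Q2=[]
t=9-10: P2@Q0 runs 1, rem=9, I/O yield, promote→Q0. Q0=[P2] Q1=[P1,P3,P4,P5] Q2=[]
t=10-11: P2@Q0 runs 1, rem=8, I/O yield, promote→Q0. Q0=[P2] Q1=[P1,P3,P4,P5] Q2=[]
t=11-12: P2@Q0 runs 1, rem=7, I/O yield, promote→Q0. Q0=[P2] Q1=[P1,P3,P4,P5] Q2=[]
t=12-13: P2@Q0 runs 1, rem=6, I/O yield, promote→Q0. Q0=[P2] Q1=[P1,P3,P4,P5] Q2=[]
t=13-14: P2@Q0 runs 1, rem=5, I/O yield, promote→Q0. Q0=[P2] Q1=[P1,P3,P4,P5] Q2=[]
t=14-15: P2@Q0 runs 1, rem=4, I/O yield, promote→Q0. Q0=[P2] Q1=[P1,P3,P4,P5] Q2=[]
t=15-16: P2@Q0 runs 1, rem=3, I/O yield, promote→Q0. Q0=[P2] Q1=[P1,P3,P4,P5] Q2=[]
t=16-17: P2@Q0 runs 1, rem=2, I/O yield, promote→Q0. Q0=[P2] Q1=[P1,P3,P4,P5] Q2=[]
t=17-18: P2@Q0 runs 1, rem=1, I/O yield, promote→Q0. Q0=[P2] Q1=[P1,P3,P4,P5] Q2=[]
t=18-19: P2@Q0 runs 1, rem=0, completes. Q0=[] Q1=[P1,P3,P4,P5] Q2=[]
t=19-24: P1@Q1 runs 5, rem=0, completes. Q0=[] Q1=[P3,P4,P5] Q2=[]
t=24-27: P3@Q1 runs 3, rem=2, I/O yield, promote→Q0. Q0=[P3] Q1=[P4,P5] Q2=[]
t=27-29: P3@Q0 runs 2, rem=0, completes. Q0=[] Q1=[P4,P5] Q2=[]
t=29-35: P4@Q1 runs 6, rem=5, quantum used, demote→Q2. Q0=[] Q1=[P5] Q2=[P4]
t=35-41: P5@Q1 runs 6, rem=2, quantum used, demote→Q2. Q0=[] Q1=[] Q2=[P4,P5]
t=41-46: P4@Q2 runs 5, rem=0, completes. Q0=[] Q1=[] Q2=[P5]
t=46-48: P5@Q2 runs 2, rem=0, completes. Q0=[] Q1=[] Q2=[]

Answer: 1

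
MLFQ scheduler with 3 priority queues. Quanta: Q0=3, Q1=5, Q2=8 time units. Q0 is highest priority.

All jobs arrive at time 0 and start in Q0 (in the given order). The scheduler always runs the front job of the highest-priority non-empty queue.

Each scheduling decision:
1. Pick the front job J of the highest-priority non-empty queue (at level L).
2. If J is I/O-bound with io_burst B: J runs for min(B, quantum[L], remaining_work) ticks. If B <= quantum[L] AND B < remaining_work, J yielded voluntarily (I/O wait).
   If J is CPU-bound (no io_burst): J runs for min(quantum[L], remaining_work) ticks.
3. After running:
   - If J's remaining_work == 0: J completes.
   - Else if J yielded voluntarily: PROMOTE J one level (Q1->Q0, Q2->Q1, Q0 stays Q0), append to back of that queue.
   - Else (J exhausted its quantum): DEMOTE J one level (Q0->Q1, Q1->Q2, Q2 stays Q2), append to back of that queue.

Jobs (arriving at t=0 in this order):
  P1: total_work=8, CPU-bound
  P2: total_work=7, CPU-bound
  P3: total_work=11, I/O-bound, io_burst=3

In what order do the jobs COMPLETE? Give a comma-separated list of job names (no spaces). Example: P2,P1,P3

t=0-3: P1@Q0 runs 3, rem=5, quantum used, demote→Q1. Q0=[P2,P3] Q1=[P1] Q2=[]
t=3-6: P2@Q0 runs 3, rem=4, quantum used, demote→Q1. Q0=[P3] Q1=[P1,P2] Q2=[]
t=6-9: P3@Q0 runs 3, rem=8, I/O yield, promote→Q0. Q0=[P3] Q1=[P1,P2] Q2=[]
t=9-12: P3@Q0 runs 3, rem=5, I/O yield, promote→Q0. Q0=[P3] Q1=[P1,P2] Q2=[]
t=12-15: P3@Q0 runs 3, rem=2, I/O yield, promote→Q0. Q0=[P3] Q1=[P1,P2] Q2=[]
t=15-17: P3@Q0 runs 2, rem=0, completes. Q0=[] Q1=[P1,P2] Q2=[]
t=17-22: P1@Q1 runs 5, rem=0, completes. Q0=[] Q1=[P2] Q2=[]
t=22-26: P2@Q1 runs 4, rem=0, completes. Q0=[] Q1=[] Q2=[]

Answer: P3,P1,P2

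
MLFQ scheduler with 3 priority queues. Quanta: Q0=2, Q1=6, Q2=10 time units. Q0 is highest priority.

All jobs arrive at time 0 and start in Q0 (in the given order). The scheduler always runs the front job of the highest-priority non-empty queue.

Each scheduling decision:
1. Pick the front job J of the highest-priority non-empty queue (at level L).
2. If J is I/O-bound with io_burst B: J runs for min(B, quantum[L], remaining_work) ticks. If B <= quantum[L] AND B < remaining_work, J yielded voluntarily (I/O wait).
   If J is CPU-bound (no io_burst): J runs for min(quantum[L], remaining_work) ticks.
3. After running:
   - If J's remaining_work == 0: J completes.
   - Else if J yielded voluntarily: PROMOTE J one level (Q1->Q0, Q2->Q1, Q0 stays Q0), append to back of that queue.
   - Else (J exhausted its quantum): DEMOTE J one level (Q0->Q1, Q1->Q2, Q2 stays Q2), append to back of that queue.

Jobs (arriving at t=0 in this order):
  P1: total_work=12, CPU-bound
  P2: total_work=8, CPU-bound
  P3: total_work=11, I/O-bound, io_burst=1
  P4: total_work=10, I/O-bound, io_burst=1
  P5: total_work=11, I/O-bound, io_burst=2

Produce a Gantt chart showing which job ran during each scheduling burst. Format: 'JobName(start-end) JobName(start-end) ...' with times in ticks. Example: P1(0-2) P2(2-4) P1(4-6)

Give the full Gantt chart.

t=0-2: P1@Q0 runs 2, rem=10, quantum used, demote→Q1. Q0=[P2,P3,P4,P5] Q1=[P1] Q2=[]
t=2-4: P2@Q0 runs 2, rem=6, quantum used, demote→Q1. Q0=[P3,P4,P5] Q1=[P1,P2] Q2=[]
t=4-5: P3@Q0 runs 1, rem=10, I/O yield, promote→Q0. Q0=[P4,P5,P3] Q1=[P1,P2] Q2=[]
t=5-6: P4@Q0 runs 1, rem=9, I/O yield, promote→Q0. Q0=[P5,P3,P4] Q1=[P1,P2] Q2=[]
t=6-8: P5@Q0 runs 2, rem=9, I/O yield, promote→Q0. Q0=[P3,P4,P5] Q1=[P1,P2] Q2=[]
t=8-9: P3@Q0 runs 1, rem=9, I/O yield, promote→Q0. Q0=[P4,P5,P3] Q1=[P1,P2] Q2=[]
t=9-10: P4@Q0 runs 1, rem=8, I/O yield, promote→Q0. Q0=[P5,P3,P4] Q1=[P1,P2] Q2=[]
t=10-12: P5@Q0 runs 2, rem=7, I/O yield, promote→Q0. Q0=[P3,P4,P5] Q1=[P1,P2] Q2=[]
t=12-13: P3@Q0 runs 1, rem=8, I/O yield, promote→Q0. Q0=[P4,P5,P3] Q1=[P1,P2] Q2=[]
t=13-14: P4@Q0 runs 1, rem=7, I/O yield, promote→Q0. Q0=[P5,P3,P4] Q1=[P1,P2] Q2=[]
t=14-16: P5@Q0 runs 2, rem=5, I/O yield, promote→Q0. Q0=[P3,P4,P5] Q1=[P1,P2] Q2=[]
t=16-17: P3@Q0 runs 1, rem=7, I/O yield, promote→Q0. Q0=[P4,P5,P3] Q1=[P1,P2] Q2=[]
t=17-18: P4@Q0 runs 1, rem=6, I/O yield, promote→Q0. Q0=[P5,P3,P4] Q1=[P1,P2] Q2=[]
t=18-20: P5@Q0 runs 2, rem=3, I/O yield, promote→Q0. Q0=[P3,P4,P5] Q1=[P1,P2] Q2=[]
t=20-21: P3@Q0 runs 1, rem=6, I/O yield, promote→Q0. Q0=[P4,P5,P3] Q1=[P1,P2] Q2=[]
t=21-22: P4@Q0 runs 1, rem=5, I/O yield, promote→Q0. Q0=[P5,P3,P4] Q1=[P1,P2] Q2=[]
t=22-24: P5@Q0 runs 2, rem=1, I/O yield, promote→Q0. Q0=[P3,P4,P5] Q1=[P1,P2] Q2=[]
t=24-25: P3@Q0 runs 1, rem=5, I/O yield, promote→Q0. Q0=[P4,P5,P3] Q1=[P1,P2] Q2=[]
t=25-26: P4@Q0 runs 1, rem=4, I/O yield, promote→Q0. Q0=[P5,P3,P4] Q1=[P1,P2] Q2=[]
t=26-27: P5@Q0 runs 1, rem=0, completes. Q0=[P3,P4] Q1=[P1,P2] Q2=[]
t=27-28: P3@Q0 runs 1, rem=4, I/O yield, promote→Q0. Q0=[P4,P3] Q1=[P1,P2] Q2=[]
t=28-29: P4@Q0 runs 1, rem=3, I/O yield, promote→Q0. Q0=[P3,P4] Q1=[P1,P2] Q2=[]
t=29-30: P3@Q0 runs 1, rem=3, I/O yield, promote→Q0. Q0=[P4,P3] Q1=[P1,P2] Q2=[]
t=30-31: P4@Q0 runs 1, rem=2, I/O yield, promote→Q0. Q0=[P3,P4] Q1=[P1,P2] Q2=[]
t=31-32: P3@Q0 runs 1, rem=2, I/O yield, promote→Q0. Q0=[P4,P3] Q1=[P1,P2] Q2=[]
t=32-33: P4@Q0 runs 1, rem=1, I/O yield, promote→Q0. Q0=[P3,P4] Q1=[P1,P2] Q2=[]
t=33-34: P3@Q0 runs 1, rem=1, I/O yield, promote→Q0. Q0=[P4,P3] Q1=[P1,P2] Q2=[]
t=34-35: P4@Q0 runs 1, rem=0, completes. Q0=[P3] Q1=[P1,P2] Q2=[]
t=35-36: P3@Q0 runs 1, rem=0, completes. Q0=[] Q1=[P1,P2] Q2=[]
t=36-42: P1@Q1 runs 6, rem=4, quantum used, demote→Q2. Q0=[] Q1=[P2] Q2=[P1]
t=42-48: P2@Q1 runs 6, rem=0, completes. Q0=[] Q1=[] Q2=[P1]
t=48-52: P1@Q2 runs 4, rem=0, completes. Q0=[] Q1=[] Q2=[]

Answer: P1(0-2) P2(2-4) P3(4-5) P4(5-6) P5(6-8) P3(8-9) P4(9-10) P5(10-12) P3(12-13) P4(13-14) P5(14-16) P3(16-17) P4(17-18) P5(18-20) P3(20-21) P4(21-22) P5(22-24) P3(24-25) P4(25-26) P5(26-27) P3(27-28) P4(28-29) P3(29-30) P4(30-31) P3(31-32) P4(32-33) P3(33-34) P4(34-35) P3(35-36) P1(36-42) P2(42-48) P1(48-52)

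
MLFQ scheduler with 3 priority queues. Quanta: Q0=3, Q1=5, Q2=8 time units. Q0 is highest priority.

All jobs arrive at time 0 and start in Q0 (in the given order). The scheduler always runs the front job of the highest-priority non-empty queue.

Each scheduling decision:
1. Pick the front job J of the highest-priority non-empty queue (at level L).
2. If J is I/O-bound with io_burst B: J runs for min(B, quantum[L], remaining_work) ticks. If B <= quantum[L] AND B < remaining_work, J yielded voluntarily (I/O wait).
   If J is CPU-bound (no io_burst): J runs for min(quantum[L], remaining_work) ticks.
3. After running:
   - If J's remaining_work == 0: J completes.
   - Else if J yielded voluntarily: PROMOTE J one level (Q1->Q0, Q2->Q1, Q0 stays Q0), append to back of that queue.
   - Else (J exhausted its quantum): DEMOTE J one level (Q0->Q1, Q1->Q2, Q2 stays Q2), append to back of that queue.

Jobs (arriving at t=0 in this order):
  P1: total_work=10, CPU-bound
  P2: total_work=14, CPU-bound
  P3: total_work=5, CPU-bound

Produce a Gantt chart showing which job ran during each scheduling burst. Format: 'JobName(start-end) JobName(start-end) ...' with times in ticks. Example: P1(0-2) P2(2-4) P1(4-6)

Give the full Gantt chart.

Answer: P1(0-3) P2(3-6) P3(6-9) P1(9-14) P2(14-19) P3(19-21) P1(21-23) P2(23-29)

Derivation:
t=0-3: P1@Q0 runs 3, rem=7, quantum used, demote→Q1. Q0=[P2,P3] Q1=[P1] Q2=[]
t=3-6: P2@Q0 runs 3, rem=11, quantum used, demote→Q1. Q0=[P3] Q1=[P1,P2] Q2=[]
t=6-9: P3@Q0 runs 3, rem=2, quantum used, demote→Q1. Q0=[] Q1=[P1,P2,P3] Q2=[]
t=9-14: P1@Q1 runs 5, rem=2, quantum used, demote→Q2. Q0=[] Q1=[P2,P3] Q2=[P1]
t=14-19: P2@Q1 runs 5, rem=6, quantum used, demote→Q2. Q0=[] Q1=[P3] Q2=[P1,P2]
t=19-21: P3@Q1 runs 2, rem=0, completes. Q0=[] Q1=[] Q2=[P1,P2]
t=21-23: P1@Q2 runs 2, rem=0, completes. Q0=[] Q1=[] Q2=[P2]
t=23-29: P2@Q2 runs 6, rem=0, completes. Q0=[] Q1=[] Q2=[]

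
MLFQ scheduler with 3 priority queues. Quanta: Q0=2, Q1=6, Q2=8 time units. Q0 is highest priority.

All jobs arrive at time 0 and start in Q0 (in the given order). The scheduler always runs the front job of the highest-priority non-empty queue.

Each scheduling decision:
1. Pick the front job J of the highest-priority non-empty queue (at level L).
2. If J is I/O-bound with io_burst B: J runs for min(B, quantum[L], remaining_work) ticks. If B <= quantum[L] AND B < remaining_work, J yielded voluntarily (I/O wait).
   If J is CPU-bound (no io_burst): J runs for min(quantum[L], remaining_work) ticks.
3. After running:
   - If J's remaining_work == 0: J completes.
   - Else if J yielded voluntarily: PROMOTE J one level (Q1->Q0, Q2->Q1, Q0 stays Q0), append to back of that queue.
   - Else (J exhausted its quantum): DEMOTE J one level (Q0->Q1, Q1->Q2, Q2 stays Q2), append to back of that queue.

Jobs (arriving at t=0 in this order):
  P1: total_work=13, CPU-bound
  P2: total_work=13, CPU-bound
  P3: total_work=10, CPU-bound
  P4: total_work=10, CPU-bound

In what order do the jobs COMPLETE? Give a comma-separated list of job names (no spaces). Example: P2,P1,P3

Answer: P1,P2,P3,P4

Derivation:
t=0-2: P1@Q0 runs 2, rem=11, quantum used, demote→Q1. Q0=[P2,P3,P4] Q1=[P1] Q2=[]
t=2-4: P2@Q0 runs 2, rem=11, quantum used, demote→Q1. Q0=[P3,P4] Q1=[P1,P2] Q2=[]
t=4-6: P3@Q0 runs 2, rem=8, quantum used, demote→Q1. Q0=[P4] Q1=[P1,P2,P3] Q2=[]
t=6-8: P4@Q0 runs 2, rem=8, quantum used, demote→Q1. Q0=[] Q1=[P1,P2,P3,P4] Q2=[]
t=8-14: P1@Q1 runs 6, rem=5, quantum used, demote→Q2. Q0=[] Q1=[P2,P3,P4] Q2=[P1]
t=14-20: P2@Q1 runs 6, rem=5, quantum used, demote→Q2. Q0=[] Q1=[P3,P4] Q2=[P1,P2]
t=20-26: P3@Q1 runs 6, rem=2, quantum used, demote→Q2. Q0=[] Q1=[P4] Q2=[P1,P2,P3]
t=26-32: P4@Q1 runs 6, rem=2, quantum used, demote→Q2. Q0=[] Q1=[] Q2=[P1,P2,P3,P4]
t=32-37: P1@Q2 runs 5, rem=0, completes. Q0=[] Q1=[] Q2=[P2,P3,P4]
t=37-42: P2@Q2 runs 5, rem=0, completes. Q0=[] Q1=[] Q2=[P3,P4]
t=42-44: P3@Q2 runs 2, rem=0, completes. Q0=[] Q1=[] Q2=[P4]
t=44-46: P4@Q2 runs 2, rem=0, completes. Q0=[] Q1=[] Q2=[]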